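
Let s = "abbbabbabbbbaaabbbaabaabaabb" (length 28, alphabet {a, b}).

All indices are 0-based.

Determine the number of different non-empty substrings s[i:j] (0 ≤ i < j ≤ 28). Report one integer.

318

rank | idx | suffix
   0 |  12 | aaabbbaabaabaabb
   1 |  18 | aabaabaabb
   2 |  21 | aabaabb
   3 |  24 | aabb
   4 |  13 | aabbbaabaabaabb
   5 |  19 | abaabaabb
   6 |  22 | abaabb
   7 |  25 | abb
   8 |   4 | abbabbbbaaabbbaabaabaabb
   9 |  14 | abbbaabaabaabb
  10 |   0 | abbbabbabbbbaaabbbaabaabaabb
  11 |   7 | abbbbaaabbbaabaabaabb
  12 |  27 | b
  13 |  11 | baaabbbaabaabaabb
  14 |  17 | baabaabaabb
  15 |  20 | baabaabb
  16 |  23 | baabb
  17 |   3 | babbabbbbaaabbbaabaabaabb
  18 |   6 | babbbbaaabbbaabaabaabb
  19 |  26 | bb
  20 |  10 | bbaaabbbaabaabaabb
  21 |  16 | bbaabaabaabb
  22 |   2 | bbabbabbbbaaabbbaabaabaabb
  23 |   5 | bbabbbbaaabbbaabaabaabb
  24 |   9 | bbbaaabbbaabaabaabb
  25 |  15 | bbbaabaabaabb
  26 |   1 | bbbabbabbbbaaabbbaabaabaabb
  27 |   8 | bbbbaaabbbaabaabaabb

SA = [12, 18, 21, 24, 13, 19, 22, 25, 4, 14, 0, 7, 27, 11, 17, 20, 23, 3, 6, 26, 10, 16, 2, 5, 9, 15, 1, 8]
i: (SA[i-1],SA[i]) lcp shared
  1: (12,18) 2 'aa'
  2: (18,21) 6 'aabaab'
  3: (21,24) 3 'aab'
  4: (24,13) 4 'aabb'
  5: (13,19) 1 'a'
  6: (19,22) 5 'abaab'
  7: (22,25) 2 'ab'
  8: (25,4) 3 'abb'
  9: (4,14) 3 'abb'
  10: (14,0) 5 'abbba'
  11: (0,7) 4 'abbb'
  12: (7,27) 0 ''
  13: (27,11) 1 'b'
  14: (11,17) 3 'baa'
  15: (17,20) 7 'baabaab'
  16: (20,23) 4 'baab'
  17: (23,3) 2 'ba'
  18: (3,6) 4 'babb'
  19: (6,26) 1 'b'
  20: (26,10) 2 'bb'
  21: (10,16) 4 'bbaa'
  22: (16,2) 3 'bba'
  23: (2,5) 5 'bbabb'
  24: (5,9) 2 'bb'
  25: (9,15) 5 'bbbaa'
  26: (15,1) 4 'bbba'
  27: (1,8) 3 'bbb'

n(n+1)/2 = 28·29/2 = 406
Σ LCP = 0 + 2 + 6 + 3 + 4 + 1 + 5 + 2 + 3 + 3 + 5 + 4 + 0 + 1 + 3 + 7 + 4 + 2 + 4 + 1 + 2 + 4 + 3 + 5 + 2 + 5 + 4 + 3 = 88
distinct = 406 − 88 = 318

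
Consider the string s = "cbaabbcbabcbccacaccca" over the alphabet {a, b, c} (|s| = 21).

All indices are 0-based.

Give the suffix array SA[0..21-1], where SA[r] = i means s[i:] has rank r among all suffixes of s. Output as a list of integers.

sorted suffixes:
  #0 SA[0]=20  'a'
  #1 SA[1]=2  'aabbcbabcbccacaccca'
  #2 SA[2]=3  'abbcbabcbccacaccca'
  #3 SA[3]=8  'abcbccacaccca'
  #4 SA[4]=14  'acaccca'
  #5 SA[5]=16  'accca'
  #6 SA[6]=1  'baabbcbabcbccacaccca'
  #7 SA[7]=7  'babcbccacaccca'
  #8 SA[8]=4  'bbcbabcbccacaccca'
  #9 SA[9]=5  'bcbabcbccacaccca'
  #10 SA[10]=9  'bcbccacaccca'
  #11 SA[11]=11  'bccacaccca'
  #12 SA[12]=19  'ca'
  #13 SA[13]=13  'cacaccca'
  #14 SA[14]=15  'caccca'
  #15 SA[15]=0  'cbaabbcbabcbccacaccca'
  #16 SA[16]=6  'cbabcbccacaccca'
  #17 SA[17]=10  'cbccacaccca'
  #18 SA[18]=18  'cca'
  #19 SA[19]=12  'ccacaccca'
  #20 SA[20]=17  'ccca'

[20, 2, 3, 8, 14, 16, 1, 7, 4, 5, 9, 11, 19, 13, 15, 0, 6, 10, 18, 12, 17]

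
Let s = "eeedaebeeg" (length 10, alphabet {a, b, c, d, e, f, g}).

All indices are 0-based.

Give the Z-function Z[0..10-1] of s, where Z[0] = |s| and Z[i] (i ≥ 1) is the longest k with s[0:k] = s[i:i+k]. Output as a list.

Z[0]=10
i=1: i≥r, start 0; Z[1]=2 scan→box=[1,3)
i=2: min(r-i=1, Z[1]=2)=1; Z[2]=1
i=3: i≥r, start 0; Z[3]=0
i=4: i≥r, start 0; Z[4]=0
i=5: i≥r, start 0; Z[5]=1 scan→box=[5,6)
i=6: i≥r, start 0; Z[6]=0
i=7: i≥r, start 0; Z[7]=2 scan→box=[7,9)
i=8: min(r-i=1, Z[1]=2)=1; Z[8]=1
i=9: i≥r, start 0; Z[9]=0

[10, 2, 1, 0, 0, 1, 0, 2, 1, 0]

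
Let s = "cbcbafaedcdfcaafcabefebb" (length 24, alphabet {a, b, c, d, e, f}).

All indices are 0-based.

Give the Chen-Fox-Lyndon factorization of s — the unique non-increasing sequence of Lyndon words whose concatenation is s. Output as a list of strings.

["c", "bc", "b", "af", "aedcdfc", "aafcabefebb"]

emit factor 1: 'c' (i=0, period=1)
emit factor 2: 'bc' (i=1, period=2)
emit factor 3: 'b' (i=3, period=1)
emit factor 4: 'af' (i=4, period=2)
emit factor 5: 'aedcdfc' (i=6, period=7)
emit factor 6: 'aafcabefebb' (i=13, period=11)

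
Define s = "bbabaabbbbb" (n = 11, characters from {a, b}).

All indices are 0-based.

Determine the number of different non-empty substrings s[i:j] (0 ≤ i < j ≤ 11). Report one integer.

48

rank | idx | suffix
   0 |   4 | aabbbbb
   1 |   2 | abaabbbbb
   2 |   5 | abbbbb
   3 |  10 | b
   4 |   3 | baabbbbb
   5 |   1 | babaabbbbb
   6 |   9 | bb
   7 |   0 | bbabaabbbbb
   8 |   8 | bbb
   9 |   7 | bbbb
  10 |   6 | bbbbb

SA = [4, 2, 5, 10, 3, 1, 9, 0, 8, 7, 6]
rank  pair      lcp
   1  s[4:],s[2:]  1  'a'
   2  s[2:],s[5:]  2  'ab'
   3  s[5:],s[10:]  0  ''
   4  s[10:],s[3:]  1  'b'
   5  s[3:],s[1:]  2  'ba'
   6  s[1:],s[9:]  1  'b'
   7  s[9:],s[0:]  2  'bb'
   8  s[0:],s[8:]  2  'bb'
   9  s[8:],s[7:]  3  'bbb'
  10  s[7:],s[6:]  4  'bbbb'

n(n+1)/2 = 11·12/2 = 66
Σ LCP = 0 + 1 + 2 + 0 + 1 + 2 + 1 + 2 + 2 + 3 + 4 = 18
distinct = 66 − 18 = 48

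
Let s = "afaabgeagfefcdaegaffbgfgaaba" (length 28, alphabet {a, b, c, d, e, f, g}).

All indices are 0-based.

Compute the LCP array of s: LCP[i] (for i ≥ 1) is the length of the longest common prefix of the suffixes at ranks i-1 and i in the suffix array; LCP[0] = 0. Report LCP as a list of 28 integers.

rank | idx | suffix
   0 |  27 | a
   1 |  24 | aaba
   2 |   2 | aabgeagfefcdaegaffbgfgaaba
   3 |  25 | aba
   4 |   3 | abgeagfefcdaegaffbgfgaaba
   5 |  14 | aegaffbgfgaaba
   6 |   0 | afaabgeagfefcdaegaffbgfgaaba
   7 |  17 | affbgfgaaba
   8 |   7 | agfefcdaegaffbgfgaaba
   9 |  26 | ba
  10 |   4 | bgeagfefcdaegaffbgfgaaba
  11 |  20 | bgfgaaba
  12 |  12 | cdaegaffbgfgaaba
  13 |  13 | daegaffbgfgaaba
  14 |   6 | eagfefcdaegaffbgfgaaba
  15 |  10 | efcdaegaffbgfgaaba
  16 |  15 | egaffbgfgaaba
  17 |   1 | faabgeagfefcdaegaffbgfgaaba
  18 |  19 | fbgfgaaba
  19 |  11 | fcdaegaffbgfgaaba
  20 |   9 | fefcdaegaffbgfgaaba
  21 |  18 | ffbgfgaaba
  22 |  22 | fgaaba
  23 |  23 | gaaba
  24 |  16 | gaffbgfgaaba
  25 |   5 | geagfefcdaegaffbgfgaaba
  26 |   8 | gfefcdaegaffbgfgaaba
  27 |  21 | gfgaaba

SA = [27, 24, 2, 25, 3, 14, 0, 17, 7, 26, 4, 20, 12, 13, 6, 10, 15, 1, 19, 11, 9, 18, 22, 23, 16, 5, 8, 21]
i: (SA[i-1],SA[i]) lcp shared
  1: (27,24) 1 'a'
  2: (24,2) 3 'aab'
  3: (2,25) 1 'a'
  4: (25,3) 2 'ab'
  5: (3,14) 1 'a'
  6: (14,0) 1 'a'
  7: (0,17) 2 'af'
  8: (17,7) 1 'a'
  9: (7,26) 0 ''
  10: (26,4) 1 'b'
  11: (4,20) 2 'bg'
  12: (20,12) 0 ''
  13: (12,13) 0 ''
  14: (13,6) 0 ''
  15: (6,10) 1 'e'
  16: (10,15) 1 'e'
  17: (15,1) 0 ''
  18: (1,19) 1 'f'
  19: (19,11) 1 'f'
  20: (11,9) 1 'f'
  21: (9,18) 1 'f'
  22: (18,22) 1 'f'
  23: (22,23) 0 ''
  24: (23,16) 2 'ga'
  25: (16,5) 1 'g'
  26: (5,8) 1 'g'
  27: (8,21) 2 'gf'

[0, 1, 3, 1, 2, 1, 1, 2, 1, 0, 1, 2, 0, 0, 0, 1, 1, 0, 1, 1, 1, 1, 1, 0, 2, 1, 1, 2]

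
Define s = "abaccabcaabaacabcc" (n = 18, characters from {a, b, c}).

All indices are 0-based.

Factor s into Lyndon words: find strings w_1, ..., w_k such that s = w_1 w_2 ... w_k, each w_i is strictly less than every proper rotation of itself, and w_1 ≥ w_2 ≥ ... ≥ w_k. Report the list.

["abaccabc", "aabaacabcc"]

emit factor 1: 'abaccabc' (i=0, period=8)
emit factor 2: 'aabaacabcc' (i=8, period=10)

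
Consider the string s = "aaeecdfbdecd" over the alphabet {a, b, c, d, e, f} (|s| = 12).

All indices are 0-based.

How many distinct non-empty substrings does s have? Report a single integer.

rank→(start, suffix):
  0 → (0, 'aaeecdfbdecd')
  1 → (1, 'aeecdfbdecd')
  2 → (7, 'bdecd')
  3 → (10, 'cd')
  4 → (4, 'cdfbdecd')
  5 → (11, 'd')
  6 → (8, 'decd')
  7 → (5, 'dfbdecd')
  8 → (9, 'ecd')
  9 → (3, 'ecdfbdecd')
  10 → (2, 'eecdfbdecd')
  11 → (6, 'fbdecd')

SA = [0, 1, 7, 10, 4, 11, 8, 5, 9, 3, 2, 6]
i: (SA[i-1],SA[i]) lcp shared
  1: (0,1) 1 'a'
  2: (1,7) 0 ''
  3: (7,10) 0 ''
  4: (10,4) 2 'cd'
  5: (4,11) 0 ''
  6: (11,8) 1 'd'
  7: (8,5) 1 'd'
  8: (5,9) 0 ''
  9: (9,3) 3 'ecd'
  10: (3,2) 1 'e'
  11: (2,6) 0 ''

n(n+1)/2 = 12·13/2 = 78
Σ LCP = 0 + 1 + 0 + 0 + 2 + 0 + 1 + 1 + 0 + 3 + 1 + 0 = 9
distinct = 78 − 9 = 69

69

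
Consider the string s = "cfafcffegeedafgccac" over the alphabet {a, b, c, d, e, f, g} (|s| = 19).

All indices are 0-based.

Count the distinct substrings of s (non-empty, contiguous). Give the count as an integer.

rank→(start, suffix):
  0 → (17, 'ac')
  1 → (2, 'afcffegeedafgccac')
  2 → (12, 'afgccac')
  3 → (18, 'c')
  4 → (16, 'cac')
  5 → (15, 'ccac')
  6 → (0, 'cfafcffegeedafgccac')
  7 → (4, 'cffegeedafgccac')
  8 → (11, 'dafgccac')
  9 → (10, 'edafgccac')
  10 → (9, 'eedafgccac')
  11 → (7, 'egeedafgccac')
  12 → (1, 'fafcffegeedafgccac')
  13 → (3, 'fcffegeedafgccac')
  14 → (6, 'fegeedafgccac')
  15 → (5, 'ffegeedafgccac')
  16 → (13, 'fgccac')
  17 → (14, 'gccac')
  18 → (8, 'geedafgccac')

SA = [17, 2, 12, 18, 16, 15, 0, 4, 11, 10, 9, 7, 1, 3, 6, 5, 13, 14, 8]
rank  pair      lcp
   1  s[17:],s[2:]  1  'a'
   2  s[2:],s[12:]  2  'af'
   3  s[12:],s[18:]  0  ''
   4  s[18:],s[16:]  1  'c'
   5  s[16:],s[15:]  1  'c'
   6  s[15:],s[0:]  1  'c'
   7  s[0:],s[4:]  2  'cf'
   8  s[4:],s[11:]  0  ''
   9  s[11:],s[10:]  0  ''
  10  s[10:],s[9:]  1  'e'
  11  s[9:],s[7:]  1  'e'
  12  s[7:],s[1:]  0  ''
  13  s[1:],s[3:]  1  'f'
  14  s[3:],s[6:]  1  'f'
  15  s[6:],s[5:]  1  'f'
  16  s[5:],s[13:]  1  'f'
  17  s[13:],s[14:]  0  ''
  18  s[14:],s[8:]  1  'g'

n(n+1)/2 = 19·20/2 = 190
Σ LCP = 0 + 1 + 2 + 0 + 1 + 1 + 1 + 2 + 0 + 0 + 1 + 1 + 0 + 1 + 1 + 1 + 1 + 0 + 1 = 15
distinct = 190 − 15 = 175

175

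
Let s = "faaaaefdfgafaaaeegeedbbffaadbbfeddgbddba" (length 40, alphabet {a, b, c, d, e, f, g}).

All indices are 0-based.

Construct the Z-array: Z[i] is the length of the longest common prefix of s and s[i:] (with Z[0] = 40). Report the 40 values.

[40, 0, 0, 0, 0, 0, 1, 0, 1, 0, 0, 4, 0, 0, 0, 0, 0, 0, 0, 0, 0, 0, 0, 1, 3, 0, 0, 0, 0, 0, 1, 0, 0, 0, 0, 0, 0, 0, 0, 0]

Z[0]=40
i=1: outside box; Z[1]=0
i=2: outside box; Z[2]=0
i=3: outside box; Z[3]=0
i=4: outside box; Z[4]=0
i=5: outside box; Z[5]=0
i=6: outside box; Z[6]=1 grow→box=[6,7)
i=7: outside box; Z[7]=0
i=8: outside box; Z[8]=1 grow→box=[8,9)
i=9: outside box; Z[9]=0
i=10: outside box; Z[10]=0
i=11: outside box; Z[11]=4 grow→box=[11,15)
i=12: min(r-i=3, Z[1]=0)=0; Z[12]=0
i=13: min(r-i=2, Z[2]=0)=0; Z[13]=0
i=14: min(r-i=1, Z[3]=0)=0; Z[14]=0
i=15: outside box; Z[15]=0
i=16: outside box; Z[16]=0
i=17: outside box; Z[17]=0
i=18: outside box; Z[18]=0
i=19: outside box; Z[19]=0
i=20: outside box; Z[20]=0
i=21: outside box; Z[21]=0
i=22: outside box; Z[22]=0
i=23: outside box; Z[23]=1 grow→box=[23,24)
i=24: outside box; Z[24]=3 grow→box=[24,27)
i=25: min(r-i=2, Z[1]=0)=0; Z[25]=0
i=26: min(r-i=1, Z[2]=0)=0; Z[26]=0
i=27: outside box; Z[27]=0
i=28: outside box; Z[28]=0
i=29: outside box; Z[29]=0
i=30: outside box; Z[30]=1 grow→box=[30,31)
i=31: outside box; Z[31]=0
i=32: outside box; Z[32]=0
i=33: outside box; Z[33]=0
i=34: outside box; Z[34]=0
i=35: outside box; Z[35]=0
i=36: outside box; Z[36]=0
i=37: outside box; Z[37]=0
i=38: outside box; Z[38]=0
i=39: outside box; Z[39]=0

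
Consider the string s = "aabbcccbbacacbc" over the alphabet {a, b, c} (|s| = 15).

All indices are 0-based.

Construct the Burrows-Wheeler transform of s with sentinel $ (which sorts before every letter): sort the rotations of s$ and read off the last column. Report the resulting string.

c$abcbcacbbacacb

rank  rotation          last
    0  $aabbcccbbacacbc  c
    1  aabbcccbbacacbc$  $
    2  abbcccbbacacbc$a  a
    3  acacbc$aabbcccbb  b
    4  acbc$aabbcccbbac  c
    5  bacacbc$aabbcccb  b
    6  bbacacbc$aabbccc  c
    7  bbcccbbacacbc$aa  a
    8  bc$aabbcccbbacac  c
    9  bcccbbacacbc$aab  b
   10  c$aabbcccbbacacb  b
   11  cacbc$aabbcccbba  a
   12  cbbacacbc$aabbcc  c
   13  cbc$aabbcccbbaca  a
   14  ccbbacacbc$aabbc  c
   15  cccbbacacbc$aabb  b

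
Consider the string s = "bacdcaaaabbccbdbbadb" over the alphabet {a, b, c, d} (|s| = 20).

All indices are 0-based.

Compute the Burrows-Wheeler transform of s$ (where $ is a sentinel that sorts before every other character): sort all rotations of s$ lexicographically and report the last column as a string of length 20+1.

rank  rotation               last
    0  $bacdcaaaabbccbdbbadb  b
    1  aaaabbccbdbbadb$bacdc  c
    2  aaabbccbdbbadb$bacdca  a
    3  aabbccbdbbadb$bacdcaa  a
    4  abbccbdbbadb$bacdcaaa  a
    5  acdcaaaabbccbdbbadb$b  b
    6  adb$bacdcaaaabbccbdbb  b
    7  b$bacdcaaaabbccbdbbad  d
    8  bacdcaaaabbccbdbbadb$  $
    9  badb$bacdcaaaabbccbdb  b
   10  bbadb$bacdcaaaabbccbd  d
   11  bbccbdbbadb$bacdcaaaa  a
   12  bccbdbbadb$bacdcaaaab  b
   13  bdbbadb$bacdcaaaabbcc  c
   14  caaaabbccbdbbadb$bacd  d
   15  cbdbbadb$bacdcaaaabbc  c
   16  ccbdbbadb$bacdcaaaabb  b
   17  cdcaaaabbccbdbbadb$ba  a
   18  db$bacdcaaaabbccbdbba  a
   19  dbbadb$bacdcaaaabbccb  b
   20  dcaaaabbccbdbbadb$bac  c

bcaaabbd$bdabcdcbaabc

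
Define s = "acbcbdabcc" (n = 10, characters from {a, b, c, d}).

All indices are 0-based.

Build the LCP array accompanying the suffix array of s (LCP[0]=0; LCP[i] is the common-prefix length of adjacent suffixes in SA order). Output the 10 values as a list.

rank | idx | suffix
   0 |   6 | abcc
   1 |   0 | acbcbdabcc
   2 |   2 | bcbdabcc
   3 |   7 | bcc
   4 |   4 | bdabcc
   5 |   9 | c
   6 |   1 | cbcbdabcc
   7 |   3 | cbdabcc
   8 |   8 | cc
   9 |   5 | dabcc

SA = [6, 0, 2, 7, 4, 9, 1, 3, 8, 5]
rank  pair      lcp
   1  s[6:],s[0:]  1  'a'
   2  s[0:],s[2:]  0  ''
   3  s[2:],s[7:]  2  'bc'
   4  s[7:],s[4:]  1  'b'
   5  s[4:],s[9:]  0  ''
   6  s[9:],s[1:]  1  'c'
   7  s[1:],s[3:]  2  'cb'
   8  s[3:],s[8:]  1  'c'
   9  s[8:],s[5:]  0  ''

[0, 1, 0, 2, 1, 0, 1, 2, 1, 0]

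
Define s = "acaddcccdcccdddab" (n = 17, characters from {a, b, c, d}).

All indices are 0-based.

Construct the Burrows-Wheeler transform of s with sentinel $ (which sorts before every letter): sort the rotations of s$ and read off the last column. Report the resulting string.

rank  rotation            last
    0  $acaddcccdcccdddab  b
    1  ab$acaddcccdcccddd  d
    2  acaddcccdcccdddab$  $
    3  addcccdcccdddab$ac  c
    4  b$acaddcccdcccddda  a
    5  caddcccdcccdddab$a  a
    6  cccdcccdddab$acadd  d
    7  cccdddab$acaddcccd  d
    8  ccdcccdddab$acaddc  c
    9  ccdddab$acaddcccdc  c
   10  cdcccdddab$acaddcc  c
   11  cdddab$acaddcccdcc  c
   12  dab$acaddcccdcccdd  d
   13  dcccdcccdddab$acad  d
   14  dcccdddab$acaddccc  c
   15  ddab$acaddcccdcccd  d
   16  ddcccdcccdddab$aca  a
   17  dddab$acaddcccdccc  c

bd$caaddccccddcdac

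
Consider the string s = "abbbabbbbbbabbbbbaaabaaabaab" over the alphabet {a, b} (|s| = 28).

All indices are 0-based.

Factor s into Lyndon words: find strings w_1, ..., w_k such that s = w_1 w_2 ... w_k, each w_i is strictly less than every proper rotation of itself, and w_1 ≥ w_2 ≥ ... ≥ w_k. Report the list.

["abbbabbbbbbabbbbb", "aaabaaabaab"]

emit factor 1: 'abbbabbbbbbabbbbb' (i=0, period=17)
emit factor 2: 'aaabaaabaab' (i=17, period=11)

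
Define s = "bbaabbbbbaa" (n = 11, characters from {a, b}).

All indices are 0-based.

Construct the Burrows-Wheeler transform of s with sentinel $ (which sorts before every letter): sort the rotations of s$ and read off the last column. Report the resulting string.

aabbabbb$bba

rank  rotation      last
    0  $bbaabbbbbaa  a
    1  a$bbaabbbbba  a
    2  aa$bbaabbbbb  b
    3  aabbbbbaa$bb  b
    4  abbbbbaa$bba  a
    5  baa$bbaabbbb  b
    6  baabbbbbaa$b  b
    7  bbaa$bbaabbb  b
    8  bbaabbbbbaa$  $
    9  bbbaa$bbaabb  b
   10  bbbbaa$bbaab  b
   11  bbbbbaa$bbaa  a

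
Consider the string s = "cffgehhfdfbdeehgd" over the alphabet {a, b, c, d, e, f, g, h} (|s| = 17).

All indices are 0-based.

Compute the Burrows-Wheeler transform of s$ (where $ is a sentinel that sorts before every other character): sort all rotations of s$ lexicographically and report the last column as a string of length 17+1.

rank  rotation            last
    0  $cffgehhfdfbdeehgd  d
    1  bdeehgd$cffgehhfdf  f
    2  cffgehhfdfbdeehgd$  $
    3  d$cffgehhfdfbdeehg  g
    4  deehgd$cffgehhfdfb  b
    5  dfbdeehgd$cffgehhf  f
    6  eehgd$cffgehhfdfbd  d
    7  ehgd$cffgehhfdfbde  e
    8  ehhfdfbdeehgd$cffg  g
    9  fbdeehgd$cffgehhfd  d
   10  fdfbdeehgd$cffgehh  h
   11  ffgehhfdfbdeehgd$c  c
   12  fgehhfdfbdeehgd$cf  f
   13  gd$cffgehhfdfbdeeh  h
   14  gehhfdfbdeehgd$cff  f
   15  hfdfbdeehgd$cffgeh  h
   16  hgd$cffgehhfdfbdee  e
   17  hhfdfbdeehgd$cffge  e

df$gbfdegdhcfhfhee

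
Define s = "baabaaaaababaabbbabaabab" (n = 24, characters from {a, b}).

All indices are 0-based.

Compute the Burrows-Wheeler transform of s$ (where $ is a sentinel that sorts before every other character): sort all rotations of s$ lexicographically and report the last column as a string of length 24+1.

bbaabbabbabbaaaaa$aaababa

rank  rotation                   last
    0  $baabaaaaababaabbbabaabab  b
    1  aaaaababaabbbabaabab$baab  b
    2  aaaababaabbbabaabab$baaba  a
    3  aaababaabbbabaabab$baabaa  a
    4  aabaaaaababaabbbabaabab$b  b
    5  aabab$baabaaaaababaabbbab  b
    6  aababaabbbabaabab$baabaaa  a
    7  aabbbabaabab$baabaaaaabab  b
    8  ab$baabaaaaababaabbbabaab  b
    9  abaaaaababaabbbabaabab$ba  a
   10  abaabab$baabaaaaababaabbb  b
   11  abaabbbabaabab$baabaaaaab  b
   12  abab$baabaaaaababaabbbaba  a
   13  ababaabbbabaabab$baabaaaa  a
   14  abbbabaabab$baabaaaaababa  a
   15  b$baabaaaaababaabbbabaaba  a
   16  baaaaababaabbbabaabab$baa  a
   17  baabaaaaababaabbbabaabab$  $
   18  baabab$baabaaaaababaabbba  a
   19  baabbbabaabab$baabaaaaaba  a
   20  bab$baabaaaaababaabbbabaa  a
   21  babaabab$baabaaaaababaabb  b
   22  babaabbbabaabab$baabaaaaa  a
   23  bbabaabab$baabaaaaababaab  b
   24  bbbabaabab$baabaaaaababaa  a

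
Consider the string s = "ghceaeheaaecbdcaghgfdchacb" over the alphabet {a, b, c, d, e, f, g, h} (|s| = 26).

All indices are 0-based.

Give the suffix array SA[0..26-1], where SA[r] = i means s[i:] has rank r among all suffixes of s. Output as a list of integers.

[8, 23, 9, 4, 15, 25, 12, 14, 24, 11, 2, 21, 13, 20, 7, 3, 10, 5, 19, 18, 0, 16, 22, 1, 6, 17]

rank | idx | suffix
   0 |   8 | aaecbdcaghgfdchacb
   1 |  23 | acb
   2 |   9 | aecbdcaghgfdchacb
   3 |   4 | aeheaaecbdcaghgfdchacb
   4 |  15 | aghgfdchacb
   5 |  25 | b
   6 |  12 | bdcaghgfdchacb
   7 |  14 | caghgfdchacb
   8 |  24 | cb
   9 |  11 | cbdcaghgfdchacb
  10 |   2 | ceaeheaaecbdcaghgfdchacb
  11 |  21 | chacb
  12 |  13 | dcaghgfdchacb
  13 |  20 | dchacb
  14 |   7 | eaaecbdcaghgfdchacb
  15 |   3 | eaeheaaecbdcaghgfdchacb
  16 |  10 | ecbdcaghgfdchacb
  17 |   5 | eheaaecbdcaghgfdchacb
  18 |  19 | fdchacb
  19 |  18 | gfdchacb
  20 |   0 | ghceaeheaaecbdcaghgfdchacb
  21 |  16 | ghgfdchacb
  22 |  22 | hacb
  23 |   1 | hceaeheaaecbdcaghgfdchacb
  24 |   6 | heaaecbdcaghgfdchacb
  25 |  17 | hgfdchacb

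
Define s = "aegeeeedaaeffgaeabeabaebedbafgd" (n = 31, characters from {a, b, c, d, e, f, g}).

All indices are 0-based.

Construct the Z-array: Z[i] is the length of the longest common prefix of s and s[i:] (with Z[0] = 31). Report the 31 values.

Z[0]=31
i=1: i≥r, start 0; Z[1]=0
i=2: i≥r, start 0; Z[2]=0
i=3: i≥r, start 0; Z[3]=0
i=4: i≥r, start 0; Z[4]=0
i=5: i≥r, start 0; Z[5]=0
i=6: i≥r, start 0; Z[6]=0
i=7: i≥r, start 0; Z[7]=0
i=8: i≥r, start 0; Z[8]=1 grow→box=[8,9)
i=9: i≥r, start 0; Z[9]=2 grow→box=[9,11)
i=10: min(r-i=1, Z[1]=0)=0; Z[10]=0
i=11: i≥r, start 0; Z[11]=0
i=12: i≥r, start 0; Z[12]=0
i=13: i≥r, start 0; Z[13]=0
i=14: i≥r, start 0; Z[14]=2 grow→box=[14,16)
i=15: min(r-i=1, Z[1]=0)=0; Z[15]=0
i=16: i≥r, start 0; Z[16]=1 grow→box=[16,17)
i=17: i≥r, start 0; Z[17]=0
i=18: i≥r, start 0; Z[18]=0
i=19: i≥r, start 0; Z[19]=1 grow→box=[19,20)
i=20: i≥r, start 0; Z[20]=0
i=21: i≥r, start 0; Z[21]=2 grow→box=[21,23)
i=22: min(r-i=1, Z[1]=0)=0; Z[22]=0
i=23: i≥r, start 0; Z[23]=0
i=24: i≥r, start 0; Z[24]=0
i=25: i≥r, start 0; Z[25]=0
i=26: i≥r, start 0; Z[26]=0
i=27: i≥r, start 0; Z[27]=1 grow→box=[27,28)
i=28: i≥r, start 0; Z[28]=0
i=29: i≥r, start 0; Z[29]=0
i=30: i≥r, start 0; Z[30]=0

[31, 0, 0, 0, 0, 0, 0, 0, 1, 2, 0, 0, 0, 0, 2, 0, 1, 0, 0, 1, 0, 2, 0, 0, 0, 0, 0, 1, 0, 0, 0]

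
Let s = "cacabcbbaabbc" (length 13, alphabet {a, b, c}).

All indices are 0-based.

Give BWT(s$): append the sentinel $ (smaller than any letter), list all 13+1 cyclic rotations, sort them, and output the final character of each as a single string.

rank  rotation        last
    0  $cacabcbbaabbc  c
    1  aabbc$cacabcbb  b
    2  abbc$cacabcbba  a
    3  abcbbaabbc$cac  c
    4  acabcbbaabbc$c  c
    5  baabbc$cacabcb  b
    6  bbaabbc$cacabc  c
    7  bbc$cacabcbbaa  a
    8  bc$cacabcbbaab  b
    9  bcbbaabbc$caca  a
   10  c$cacabcbbaabb  b
   11  cabcbbaabbc$ca  a
   12  cacabcbbaabbc$  $
   13  cbbaabbc$cacab  b

cbaccbcababa$b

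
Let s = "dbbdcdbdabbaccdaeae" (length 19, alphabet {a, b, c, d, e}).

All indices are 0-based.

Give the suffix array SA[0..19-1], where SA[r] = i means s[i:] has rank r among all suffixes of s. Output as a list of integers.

rank | idx | suffix
   0 |   8 | abbaccdaeae
   1 |  11 | accdaeae
   2 |  17 | ae
   3 |  15 | aeae
   4 |  10 | baccdaeae
   5 |   9 | bbaccdaeae
   6 |   1 | bbdcdbdabbaccdaeae
   7 |   6 | bdabbaccdaeae
   8 |   2 | bdcdbdabbaccdaeae
   9 |  12 | ccdaeae
  10 |  13 | cdaeae
  11 |   4 | cdbdabbaccdaeae
  12 |   7 | dabbaccdaeae
  13 |  14 | daeae
  14 |   0 | dbbdcdbdabbaccdaeae
  15 |   5 | dbdabbaccdaeae
  16 |   3 | dcdbdabbaccdaeae
  17 |  18 | e
  18 |  16 | eae

[8, 11, 17, 15, 10, 9, 1, 6, 2, 12, 13, 4, 7, 14, 0, 5, 3, 18, 16]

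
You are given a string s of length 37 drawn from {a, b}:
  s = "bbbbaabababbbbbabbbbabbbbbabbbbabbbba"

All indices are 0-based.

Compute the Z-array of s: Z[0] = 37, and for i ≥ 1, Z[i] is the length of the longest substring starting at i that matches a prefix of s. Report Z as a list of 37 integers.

Z[0]=37
i=1: outside box; Z[1]=3 grow→box=[1,4)
i=2: min(r-i=2, Z[1]=3)=2; Z[2]=2
i=3: min(r-i=1, Z[2]=2)=1; Z[3]=1
i=4: outside box; Z[4]=0
i=5: outside box; Z[5]=0
i=6: outside box; Z[6]=1 grow→box=[6,7)
i=7: outside box; Z[7]=0
i=8: outside box; Z[8]=1 grow→box=[8,9)
i=9: outside box; Z[9]=0
i=10: outside box; Z[10]=4 grow→box=[10,14)
i=11: min(r-i=3, Z[1]=3)=3; Z[11]=5 grow→box=[11,16)
i=12: min(r-i=4, Z[1]=3)=3; Z[12]=3
i=13: min(r-i=3, Z[2]=2)=2; Z[13]=2
i=14: min(r-i=2, Z[3]=1)=1; Z[14]=1
i=15: min(r-i=1, Z[4]=0)=0; Z[15]=0
i=16: outside box; Z[16]=5 grow→box=[16,21)
i=17: min(r-i=4, Z[1]=3)=3; Z[17]=3
i=18: min(r-i=3, Z[2]=2)=2; Z[18]=2
i=19: min(r-i=2, Z[3]=1)=1; Z[19]=1
i=20: min(r-i=1, Z[4]=0)=0; Z[20]=0
i=21: outside box; Z[21]=4 grow→box=[21,25)
i=22: min(r-i=3, Z[1]=3)=3; Z[22]=5 grow→box=[22,27)
i=23: min(r-i=4, Z[1]=3)=3; Z[23]=3
i=24: min(r-i=3, Z[2]=2)=2; Z[24]=2
i=25: min(r-i=2, Z[3]=1)=1; Z[25]=1
i=26: min(r-i=1, Z[4]=0)=0; Z[26]=0
i=27: outside box; Z[27]=5 grow→box=[27,32)
i=28: min(r-i=4, Z[1]=3)=3; Z[28]=3
i=29: min(r-i=3, Z[2]=2)=2; Z[29]=2
i=30: min(r-i=2, Z[3]=1)=1; Z[30]=1
i=31: min(r-i=1, Z[4]=0)=0; Z[31]=0
i=32: outside box; Z[32]=5 grow→box=[32,37)
i=33: min(r-i=4, Z[1]=3)=3; Z[33]=3
i=34: min(r-i=3, Z[2]=2)=2; Z[34]=2
i=35: min(r-i=2, Z[3]=1)=1; Z[35]=1
i=36: min(r-i=1, Z[4]=0)=0; Z[36]=0

[37, 3, 2, 1, 0, 0, 1, 0, 1, 0, 4, 5, 3, 2, 1, 0, 5, 3, 2, 1, 0, 4, 5, 3, 2, 1, 0, 5, 3, 2, 1, 0, 5, 3, 2, 1, 0]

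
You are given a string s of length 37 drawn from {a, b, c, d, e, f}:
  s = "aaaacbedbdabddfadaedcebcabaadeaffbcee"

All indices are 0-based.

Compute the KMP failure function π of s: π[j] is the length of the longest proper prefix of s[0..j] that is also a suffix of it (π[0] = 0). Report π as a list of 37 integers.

[0, 1, 2, 3, 0, 0, 0, 0, 0, 0, 1, 0, 0, 0, 0, 1, 0, 1, 0, 0, 0, 0, 0, 0, 1, 0, 1, 2, 0, 0, 1, 0, 0, 0, 0, 0, 0]

π[0] = 0
j=1 s[j]='a': π[1]=1 (border 'a')
j=2 s[j]='a': π[2]=2 (border 'aa')
j=3 s[j]='a': π[3]=3 (border 'aaa')
j=4 s[j]='c': k: 3→2→1→0; π[4]=0 (border '')
j=5 s[j]='b': π[5]=0 (border '')
j=6 s[j]='e': π[6]=0 (border '')
j=7 s[j]='d': π[7]=0 (border '')
j=8 s[j]='b': π[8]=0 (border '')
j=9 s[j]='d': π[9]=0 (border '')
j=10 s[j]='a': π[10]=1 (border 'a')
j=11 s[j]='b': k: 1→0; π[11]=0 (border '')
j=12 s[j]='d': π[12]=0 (border '')
j=13 s[j]='d': π[13]=0 (border '')
j=14 s[j]='f': π[14]=0 (border '')
j=15 s[j]='a': π[15]=1 (border 'a')
j=16 s[j]='d': k: 1→0; π[16]=0 (border '')
j=17 s[j]='a': π[17]=1 (border 'a')
j=18 s[j]='e': k: 1→0; π[18]=0 (border '')
j=19 s[j]='d': π[19]=0 (border '')
j=20 s[j]='c': π[20]=0 (border '')
j=21 s[j]='e': π[21]=0 (border '')
j=22 s[j]='b': π[22]=0 (border '')
j=23 s[j]='c': π[23]=0 (border '')
j=24 s[j]='a': π[24]=1 (border 'a')
j=25 s[j]='b': k: 1→0; π[25]=0 (border '')
j=26 s[j]='a': π[26]=1 (border 'a')
j=27 s[j]='a': π[27]=2 (border 'aa')
j=28 s[j]='d': k: 2→1→0; π[28]=0 (border '')
j=29 s[j]='e': π[29]=0 (border '')
j=30 s[j]='a': π[30]=1 (border 'a')
j=31 s[j]='f': k: 1→0; π[31]=0 (border '')
j=32 s[j]='f': π[32]=0 (border '')
j=33 s[j]='b': π[33]=0 (border '')
j=34 s[j]='c': π[34]=0 (border '')
j=35 s[j]='e': π[35]=0 (border '')
j=36 s[j]='e': π[36]=0 (border '')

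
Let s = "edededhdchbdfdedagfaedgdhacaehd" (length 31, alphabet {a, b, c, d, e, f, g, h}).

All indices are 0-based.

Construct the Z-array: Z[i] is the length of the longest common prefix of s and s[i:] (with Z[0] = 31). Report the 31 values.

Z[0]=31
i=1: fresh scan; Z[1]=0
i=2: fresh scan; Z[2]=4 extend→box=[2,6)
i=3: min(r-i=3, Z[1]=0)=0; Z[3]=0
i=4: min(r-i=2, Z[2]=4)=2; Z[4]=2
i=5: min(r-i=1, Z[3]=0)=0; Z[5]=0
i=6: fresh scan; Z[6]=0
i=7: fresh scan; Z[7]=0
i=8: fresh scan; Z[8]=0
i=9: fresh scan; Z[9]=0
i=10: fresh scan; Z[10]=0
i=11: fresh scan; Z[11]=0
i=12: fresh scan; Z[12]=0
i=13: fresh scan; Z[13]=0
i=14: fresh scan; Z[14]=2 extend→box=[14,16)
i=15: min(r-i=1, Z[1]=0)=0; Z[15]=0
i=16: fresh scan; Z[16]=0
i=17: fresh scan; Z[17]=0
i=18: fresh scan; Z[18]=0
i=19: fresh scan; Z[19]=0
i=20: fresh scan; Z[20]=2 extend→box=[20,22)
i=21: min(r-i=1, Z[1]=0)=0; Z[21]=0
i=22: fresh scan; Z[22]=0
i=23: fresh scan; Z[23]=0
i=24: fresh scan; Z[24]=0
i=25: fresh scan; Z[25]=0
i=26: fresh scan; Z[26]=0
i=27: fresh scan; Z[27]=0
i=28: fresh scan; Z[28]=1 extend→box=[28,29)
i=29: fresh scan; Z[29]=0
i=30: fresh scan; Z[30]=0

[31, 0, 4, 0, 2, 0, 0, 0, 0, 0, 0, 0, 0, 0, 2, 0, 0, 0, 0, 0, 2, 0, 0, 0, 0, 0, 0, 0, 1, 0, 0]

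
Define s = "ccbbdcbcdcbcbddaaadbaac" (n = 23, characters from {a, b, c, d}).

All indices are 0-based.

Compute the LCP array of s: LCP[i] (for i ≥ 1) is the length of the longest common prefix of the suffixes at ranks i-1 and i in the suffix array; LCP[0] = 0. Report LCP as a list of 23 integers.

[0, 2, 2, 1, 1, 0, 1, 1, 2, 1, 2, 0, 1, 2, 3, 2, 1, 1, 0, 1, 1, 4, 1]

sorted suffixes:
  #0 SA[0]=15  'aaadbaac'
  #1 SA[1]=20  'aac'
  #2 SA[2]=16  'aadbaac'
  #3 SA[3]=21  'ac'
  #4 SA[4]=17  'adbaac'
  #5 SA[5]=19  'baac'
  #6 SA[6]=2  'bbdcbcdcbcbddaaadbaac'
  #7 SA[7]=10  'bcbddaaadbaac'
  #8 SA[8]=6  'bcdcbcbddaaadbaac'
  #9 SA[9]=3  'bdcbcdcbcbddaaadbaac'
  #10 SA[10]=12  'bddaaadbaac'
  #11 SA[11]=22  'c'
  #12 SA[12]=1  'cbbdcbcdcbcbddaaadbaac'
  #13 SA[13]=9  'cbcbddaaadbaac'
  #14 SA[14]=5  'cbcdcbcbddaaadbaac'
  #15 SA[15]=11  'cbddaaadbaac'
  #16 SA[16]=0  'ccbbdcbcdcbcbddaaadbaac'
  #17 SA[17]=7  'cdcbcbddaaadbaac'
  #18 SA[18]=14  'daaadbaac'
  #19 SA[19]=18  'dbaac'
  #20 SA[20]=8  'dcbcbddaaadbaac'
  #21 SA[21]=4  'dcbcdcbcbddaaadbaac'
  #22 SA[22]=13  'ddaaadbaac'

SA = [15, 20, 16, 21, 17, 19, 2, 10, 6, 3, 12, 22, 1, 9, 5, 11, 0, 7, 14, 18, 8, 4, 13]
rank  pair      lcp
   1  s[15:],s[20:]  2  'aa'
   2  s[20:],s[16:]  2  'aa'
   3  s[16:],s[21:]  1  'a'
   4  s[21:],s[17:]  1  'a'
   5  s[17:],s[19:]  0  ''
   6  s[19:],s[2:]  1  'b'
   7  s[2:],s[10:]  1  'b'
   8  s[10:],s[6:]  2  'bc'
   9  s[6:],s[3:]  1  'b'
  10  s[3:],s[12:]  2  'bd'
  11  s[12:],s[22:]  0  ''
  12  s[22:],s[1:]  1  'c'
  13  s[1:],s[9:]  2  'cb'
  14  s[9:],s[5:]  3  'cbc'
  15  s[5:],s[11:]  2  'cb'
  16  s[11:],s[0:]  1  'c'
  17  s[0:],s[7:]  1  'c'
  18  s[7:],s[14:]  0  ''
  19  s[14:],s[18:]  1  'd'
  20  s[18:],s[8:]  1  'd'
  21  s[8:],s[4:]  4  'dcbc'
  22  s[4:],s[13:]  1  'd'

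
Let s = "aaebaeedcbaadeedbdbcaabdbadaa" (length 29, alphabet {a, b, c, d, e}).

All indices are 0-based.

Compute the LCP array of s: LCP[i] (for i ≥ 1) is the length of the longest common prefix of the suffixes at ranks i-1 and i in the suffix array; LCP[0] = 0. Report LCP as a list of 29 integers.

[0, 1, 2, 2, 2, 1, 1, 2, 1, 2, 0, 2, 2, 1, 1, 3, 0, 1, 0, 1, 2, 2, 1, 1, 0, 1, 2, 1, 3]

rank | idx | suffix
   0 |  28 | a
   1 |  27 | aa
   2 |  20 | aabdbadaa
   3 |  10 | aadeedbdbcaabdbadaa
   4 |   0 | aaebaeedcbaadeedbdbcaabdbadaa
   5 |  21 | abdbadaa
   6 |  25 | adaa
   7 |  11 | adeedbdbcaabdbadaa
   8 |   1 | aebaeedcbaadeedbdbcaabdbadaa
   9 |   4 | aeedcbaadeedbdbcaabdbadaa
  10 |   9 | baadeedbdbcaabdbadaa
  11 |  24 | badaa
  12 |   3 | baeedcbaadeedbdbcaabdbadaa
  13 |  18 | bcaabdbadaa
  14 |  22 | bdbadaa
  15 |  16 | bdbcaabdbadaa
  16 |  19 | caabdbadaa
  17 |   8 | cbaadeedbdbcaabdbadaa
  18 |  26 | daa
  19 |  23 | dbadaa
  20 |  17 | dbcaabdbadaa
  21 |  15 | dbdbcaabdbadaa
  22 |   7 | dcbaadeedbdbcaabdbadaa
  23 |  12 | deedbdbcaabdbadaa
  24 |   2 | ebaeedcbaadeedbdbcaabdbadaa
  25 |  14 | edbdbcaabdbadaa
  26 |   6 | edcbaadeedbdbcaabdbadaa
  27 |  13 | eedbdbcaabdbadaa
  28 |   5 | eedcbaadeedbdbcaabdbadaa

SA = [28, 27, 20, 10, 0, 21, 25, 11, 1, 4, 9, 24, 3, 18, 22, 16, 19, 8, 26, 23, 17, 15, 7, 12, 2, 14, 6, 13, 5]
rank  pair      lcp
   1  s[28:],s[27:]  1  'a'
   2  s[27:],s[20:]  2  'aa'
   3  s[20:],s[10:]  2  'aa'
   4  s[10:],s[0:]  2  'aa'
   5  s[0:],s[21:]  1  'a'
   6  s[21:],s[25:]  1  'a'
   7  s[25:],s[11:]  2  'ad'
   8  s[11:],s[1:]  1  'a'
   9  s[1:],s[4:]  2  'ae'
  10  s[4:],s[9:]  0  ''
  11  s[9:],s[24:]  2  'ba'
  12  s[24:],s[3:]  2  'ba'
  13  s[3:],s[18:]  1  'b'
  14  s[18:],s[22:]  1  'b'
  15  s[22:],s[16:]  3  'bdb'
  16  s[16:],s[19:]  0  ''
  17  s[19:],s[8:]  1  'c'
  18  s[8:],s[26:]  0  ''
  19  s[26:],s[23:]  1  'd'
  20  s[23:],s[17:]  2  'db'
  21  s[17:],s[15:]  2  'db'
  22  s[15:],s[7:]  1  'd'
  23  s[7:],s[12:]  1  'd'
  24  s[12:],s[2:]  0  ''
  25  s[2:],s[14:]  1  'e'
  26  s[14:],s[6:]  2  'ed'
  27  s[6:],s[13:]  1  'e'
  28  s[13:],s[5:]  3  'eed'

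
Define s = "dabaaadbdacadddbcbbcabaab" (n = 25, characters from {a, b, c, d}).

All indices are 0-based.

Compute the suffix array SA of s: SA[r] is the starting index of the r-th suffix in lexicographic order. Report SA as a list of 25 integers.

[3, 22, 4, 23, 1, 20, 9, 5, 11, 24, 2, 21, 17, 18, 15, 7, 19, 10, 16, 0, 8, 14, 6, 13, 12]

sorted suffixes:
  #0 SA[0]=3  'aaadbdacadddbcbbcabaab'
  #1 SA[1]=22  'aab'
  #2 SA[2]=4  'aadbdacadddbcbbcabaab'
  #3 SA[3]=23  'ab'
  #4 SA[4]=1  'abaaadbdacadddbcbbcabaab'
  #5 SA[5]=20  'abaab'
  #6 SA[6]=9  'acadddbcbbcabaab'
  #7 SA[7]=5  'adbdacadddbcbbcabaab'
  #8 SA[8]=11  'adddbcbbcabaab'
  #9 SA[9]=24  'b'
  #10 SA[10]=2  'baaadbdacadddbcbbcabaab'
  #11 SA[11]=21  'baab'
  #12 SA[12]=17  'bbcabaab'
  #13 SA[13]=18  'bcabaab'
  #14 SA[14]=15  'bcbbcabaab'
  #15 SA[15]=7  'bdacadddbcbbcabaab'
  #16 SA[16]=19  'cabaab'
  #17 SA[17]=10  'cadddbcbbcabaab'
  #18 SA[18]=16  'cbbcabaab'
  #19 SA[19]=0  'dabaaadbdacadddbcbbcabaab'
  #20 SA[20]=8  'dacadddbcbbcabaab'
  #21 SA[21]=14  'dbcbbcabaab'
  #22 SA[22]=6  'dbdacadddbcbbcabaab'
  #23 SA[23]=13  'ddbcbbcabaab'
  #24 SA[24]=12  'dddbcbbcabaab'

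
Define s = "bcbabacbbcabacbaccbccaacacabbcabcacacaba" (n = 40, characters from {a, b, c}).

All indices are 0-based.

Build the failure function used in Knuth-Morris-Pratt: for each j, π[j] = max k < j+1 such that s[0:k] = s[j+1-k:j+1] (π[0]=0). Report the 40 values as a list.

π[0] = 0
j=1 s[j]='c': π[1]=0 (border '')
j=2 s[j]='b': π[2]=1 (border 'b')
j=3 s[j]='a': k: 1→0; π[3]=0 (border '')
j=4 s[j]='b': π[4]=1 (border 'b')
j=5 s[j]='a': k: 1→0; π[5]=0 (border '')
j=6 s[j]='c': π[6]=0 (border '')
j=7 s[j]='b': π[7]=1 (border 'b')
j=8 s[j]='b': k: 1→0; π[8]=1 (border 'b')
j=9 s[j]='c': π[9]=2 (border 'bc')
j=10 s[j]='a': k: 2→0; π[10]=0 (border '')
j=11 s[j]='b': π[11]=1 (border 'b')
j=12 s[j]='a': k: 1→0; π[12]=0 (border '')
j=13 s[j]='c': π[13]=0 (border '')
j=14 s[j]='b': π[14]=1 (border 'b')
j=15 s[j]='a': k: 1→0; π[15]=0 (border '')
j=16 s[j]='c': π[16]=0 (border '')
j=17 s[j]='c': π[17]=0 (border '')
j=18 s[j]='b': π[18]=1 (border 'b')
j=19 s[j]='c': π[19]=2 (border 'bc')
j=20 s[j]='c': k: 2→0; π[20]=0 (border '')
j=21 s[j]='a': π[21]=0 (border '')
j=22 s[j]='a': π[22]=0 (border '')
j=23 s[j]='c': π[23]=0 (border '')
j=24 s[j]='a': π[24]=0 (border '')
j=25 s[j]='c': π[25]=0 (border '')
j=26 s[j]='a': π[26]=0 (border '')
j=27 s[j]='b': π[27]=1 (border 'b')
j=28 s[j]='b': k: 1→0; π[28]=1 (border 'b')
j=29 s[j]='c': π[29]=2 (border 'bc')
j=30 s[j]='a': k: 2→0; π[30]=0 (border '')
j=31 s[j]='b': π[31]=1 (border 'b')
j=32 s[j]='c': π[32]=2 (border 'bc')
j=33 s[j]='a': k: 2→0; π[33]=0 (border '')
j=34 s[j]='c': π[34]=0 (border '')
j=35 s[j]='a': π[35]=0 (border '')
j=36 s[j]='c': π[36]=0 (border '')
j=37 s[j]='a': π[37]=0 (border '')
j=38 s[j]='b': π[38]=1 (border 'b')
j=39 s[j]='a': k: 1→0; π[39]=0 (border '')

[0, 0, 1, 0, 1, 0, 0, 1, 1, 2, 0, 1, 0, 0, 1, 0, 0, 0, 1, 2, 0, 0, 0, 0, 0, 0, 0, 1, 1, 2, 0, 1, 2, 0, 0, 0, 0, 0, 1, 0]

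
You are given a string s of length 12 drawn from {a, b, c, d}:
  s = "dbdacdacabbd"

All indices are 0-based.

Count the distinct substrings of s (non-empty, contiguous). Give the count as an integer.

sorted suffixes:
  #0 SA[0]=8  'abbd'
  #1 SA[1]=6  'acabbd'
  #2 SA[2]=3  'acdacabbd'
  #3 SA[3]=9  'bbd'
  #4 SA[4]=10  'bd'
  #5 SA[5]=1  'bdacdacabbd'
  #6 SA[6]=7  'cabbd'
  #7 SA[7]=4  'cdacabbd'
  #8 SA[8]=11  'd'
  #9 SA[9]=5  'dacabbd'
  #10 SA[10]=2  'dacdacabbd'
  #11 SA[11]=0  'dbdacdacabbd'

SA = [8, 6, 3, 9, 10, 1, 7, 4, 11, 5, 2, 0]
rank  pair      lcp
   1  s[8:],s[6:]  1  'a'
   2  s[6:],s[3:]  2  'ac'
   3  s[3:],s[9:]  0  ''
   4  s[9:],s[10:]  1  'b'
   5  s[10:],s[1:]  2  'bd'
   6  s[1:],s[7:]  0  ''
   7  s[7:],s[4:]  1  'c'
   8  s[4:],s[11:]  0  ''
   9  s[11:],s[5:]  1  'd'
  10  s[5:],s[2:]  3  'dac'
  11  s[2:],s[0:]  1  'd'

n(n+1)/2 = 12·13/2 = 78
Σ LCP = 0 + 1 + 2 + 0 + 1 + 2 + 0 + 1 + 0 + 1 + 3 + 1 = 12
distinct = 78 − 12 = 66

66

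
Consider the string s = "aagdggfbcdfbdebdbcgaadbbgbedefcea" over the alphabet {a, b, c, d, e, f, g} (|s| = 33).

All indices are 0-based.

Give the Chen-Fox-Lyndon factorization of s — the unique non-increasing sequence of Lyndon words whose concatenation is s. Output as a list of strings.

emit factor 1: 'aagdggfbcdfbdebdbcg' (i=0, period=19)
emit factor 2: 'aadbbgbedefce' (i=19, period=13)
emit factor 3: 'a' (i=32, period=1)

["aagdggfbcdfbdebdbcg", "aadbbgbedefce", "a"]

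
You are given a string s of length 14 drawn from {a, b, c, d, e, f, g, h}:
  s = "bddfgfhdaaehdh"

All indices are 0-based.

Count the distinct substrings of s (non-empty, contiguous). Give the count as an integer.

rank→(start, suffix):
  0 → (8, 'aaehdh')
  1 → (9, 'aehdh')
  2 → (0, 'bddfgfhdaaehdh')
  3 → (7, 'daaehdh')
  4 → (1, 'ddfgfhdaaehdh')
  5 → (2, 'dfgfhdaaehdh')
  6 → (12, 'dh')
  7 → (10, 'ehdh')
  8 → (3, 'fgfhdaaehdh')
  9 → (5, 'fhdaaehdh')
  10 → (4, 'gfhdaaehdh')
  11 → (13, 'h')
  12 → (6, 'hdaaehdh')
  13 → (11, 'hdh')

SA = [8, 9, 0, 7, 1, 2, 12, 10, 3, 5, 4, 13, 6, 11]
i: (SA[i-1],SA[i]) lcp shared
  1: (8,9) 1 'a'
  2: (9,0) 0 ''
  3: (0,7) 0 ''
  4: (7,1) 1 'd'
  5: (1,2) 1 'd'
  6: (2,12) 1 'd'
  7: (12,10) 0 ''
  8: (10,3) 0 ''
  9: (3,5) 1 'f'
  10: (5,4) 0 ''
  11: (4,13) 0 ''
  12: (13,6) 1 'h'
  13: (6,11) 2 'hd'

n(n+1)/2 = 14·15/2 = 105
Σ LCP = 0 + 1 + 0 + 0 + 1 + 1 + 1 + 0 + 0 + 1 + 0 + 0 + 1 + 2 = 8
distinct = 105 − 8 = 97

97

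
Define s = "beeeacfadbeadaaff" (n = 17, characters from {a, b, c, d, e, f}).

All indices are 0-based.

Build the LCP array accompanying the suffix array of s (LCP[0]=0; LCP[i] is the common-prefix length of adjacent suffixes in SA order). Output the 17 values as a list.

rank→(start, suffix):
  0 → (13, 'aaff')
  1 → (4, 'acfadbeadaaff')
  2 → (11, 'adaaff')
  3 → (7, 'adbeadaaff')
  4 → (14, 'aff')
  5 → (9, 'beadaaff')
  6 → (0, 'beeeacfadbeadaaff')
  7 → (5, 'cfadbeadaaff')
  8 → (12, 'daaff')
  9 → (8, 'dbeadaaff')
  10 → (3, 'eacfadbeadaaff')
  11 → (10, 'eadaaff')
  12 → (2, 'eeacfadbeadaaff')
  13 → (1, 'eeeacfadbeadaaff')
  14 → (16, 'f')
  15 → (6, 'fadbeadaaff')
  16 → (15, 'ff')

SA = [13, 4, 11, 7, 14, 9, 0, 5, 12, 8, 3, 10, 2, 1, 16, 6, 15]
[i] adj suffixes → lcp
  [1] 13/4 → 1 ('a')
  [2] 4/11 → 1 ('a')
  [3] 11/7 → 2 ('ad')
  [4] 7/14 → 1 ('a')
  [5] 14/9 → 0 ('')
  [6] 9/0 → 2 ('be')
  [7] 0/5 → 0 ('')
  [8] 5/12 → 0 ('')
  [9] 12/8 → 1 ('d')
  [10] 8/3 → 0 ('')
  [11] 3/10 → 2 ('ea')
  [12] 10/2 → 1 ('e')
  [13] 2/1 → 2 ('ee')
  [14] 1/16 → 0 ('')
  [15] 16/6 → 1 ('f')
  [16] 6/15 → 1 ('f')

[0, 1, 1, 2, 1, 0, 2, 0, 0, 1, 0, 2, 1, 2, 0, 1, 1]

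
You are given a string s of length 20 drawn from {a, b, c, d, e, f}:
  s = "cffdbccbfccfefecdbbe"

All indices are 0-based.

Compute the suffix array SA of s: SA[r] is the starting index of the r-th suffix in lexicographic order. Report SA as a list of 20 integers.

[17, 4, 18, 7, 6, 5, 9, 15, 10, 0, 16, 3, 19, 14, 12, 8, 2, 13, 11, 1]

rank | idx | suffix
   0 |  17 | bbe
   1 |   4 | bccbfccfefecdbbe
   2 |  18 | be
   3 |   7 | bfccfefecdbbe
   4 |   6 | cbfccfefecdbbe
   5 |   5 | ccbfccfefecdbbe
   6 |   9 | ccfefecdbbe
   7 |  15 | cdbbe
   8 |  10 | cfefecdbbe
   9 |   0 | cffdbccbfccfefecdbbe
  10 |  16 | dbbe
  11 |   3 | dbccbfccfefecdbbe
  12 |  19 | e
  13 |  14 | ecdbbe
  14 |  12 | efecdbbe
  15 |   8 | fccfefecdbbe
  16 |   2 | fdbccbfccfefecdbbe
  17 |  13 | fecdbbe
  18 |  11 | fefecdbbe
  19 |   1 | ffdbccbfccfefecdbbe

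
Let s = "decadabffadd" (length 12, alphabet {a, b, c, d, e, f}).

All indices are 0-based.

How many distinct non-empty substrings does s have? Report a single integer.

71

rank | idx | suffix
   0 |   5 | abffadd
   1 |   3 | adabffadd
   2 |   9 | add
   3 |   6 | bffadd
   4 |   2 | cadabffadd
   5 |  11 | d
   6 |   4 | dabffadd
   7 |  10 | dd
   8 |   0 | decadabffadd
   9 |   1 | ecadabffadd
  10 |   8 | fadd
  11 |   7 | ffadd

SA = [5, 3, 9, 6, 2, 11, 4, 10, 0, 1, 8, 7]
rank  pair      lcp
   1  s[5:],s[3:]  1  'a'
   2  s[3:],s[9:]  2  'ad'
   3  s[9:],s[6:]  0  ''
   4  s[6:],s[2:]  0  ''
   5  s[2:],s[11:]  0  ''
   6  s[11:],s[4:]  1  'd'
   7  s[4:],s[10:]  1  'd'
   8  s[10:],s[0:]  1  'd'
   9  s[0:],s[1:]  0  ''
  10  s[1:],s[8:]  0  ''
  11  s[8:],s[7:]  1  'f'

n(n+1)/2 = 12·13/2 = 78
Σ LCP = 0 + 1 + 2 + 0 + 0 + 0 + 1 + 1 + 1 + 0 + 0 + 1 = 7
distinct = 78 − 7 = 71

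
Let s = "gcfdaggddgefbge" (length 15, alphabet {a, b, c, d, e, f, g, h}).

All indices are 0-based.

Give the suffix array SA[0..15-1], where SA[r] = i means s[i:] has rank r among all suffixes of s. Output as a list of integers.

[4, 12, 1, 3, 7, 8, 14, 10, 11, 2, 0, 6, 13, 9, 5]

rank | idx | suffix
   0 |   4 | aggddgefbge
   1 |  12 | bge
   2 |   1 | cfdaggddgefbge
   3 |   3 | daggddgefbge
   4 |   7 | ddgefbge
   5 |   8 | dgefbge
   6 |  14 | e
   7 |  10 | efbge
   8 |  11 | fbge
   9 |   2 | fdaggddgefbge
  10 |   0 | gcfdaggddgefbge
  11 |   6 | gddgefbge
  12 |  13 | ge
  13 |   9 | gefbge
  14 |   5 | ggddgefbge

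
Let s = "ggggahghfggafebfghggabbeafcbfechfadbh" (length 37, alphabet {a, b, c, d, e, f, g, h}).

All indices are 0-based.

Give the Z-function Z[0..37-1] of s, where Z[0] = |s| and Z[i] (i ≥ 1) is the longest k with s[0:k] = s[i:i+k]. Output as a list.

Z[0]=37
i=1: fresh scan; Z[1]=3 grow→box=[1,4)
i=2: min(r-i=2, Z[1]=3)=2; Z[2]=2
i=3: min(r-i=1, Z[2]=2)=1; Z[3]=1
i=4: fresh scan; Z[4]=0
i=5: fresh scan; Z[5]=0
i=6: fresh scan; Z[6]=1 grow→box=[6,7)
i=7: fresh scan; Z[7]=0
i=8: fresh scan; Z[8]=0
i=9: fresh scan; Z[9]=2 grow→box=[9,11)
i=10: min(r-i=1, Z[1]=3)=1; Z[10]=1
i=11: fresh scan; Z[11]=0
i=12: fresh scan; Z[12]=0
i=13: fresh scan; Z[13]=0
i=14: fresh scan; Z[14]=0
i=15: fresh scan; Z[15]=0
i=16: fresh scan; Z[16]=1 grow→box=[16,17)
i=17: fresh scan; Z[17]=0
i=18: fresh scan; Z[18]=2 grow→box=[18,20)
i=19: min(r-i=1, Z[1]=3)=1; Z[19]=1
i=20: fresh scan; Z[20]=0
i=21: fresh scan; Z[21]=0
i=22: fresh scan; Z[22]=0
i=23: fresh scan; Z[23]=0
i=24: fresh scan; Z[24]=0
i=25: fresh scan; Z[25]=0
i=26: fresh scan; Z[26]=0
i=27: fresh scan; Z[27]=0
i=28: fresh scan; Z[28]=0
i=29: fresh scan; Z[29]=0
i=30: fresh scan; Z[30]=0
i=31: fresh scan; Z[31]=0
i=32: fresh scan; Z[32]=0
i=33: fresh scan; Z[33]=0
i=34: fresh scan; Z[34]=0
i=35: fresh scan; Z[35]=0
i=36: fresh scan; Z[36]=0

[37, 3, 2, 1, 0, 0, 1, 0, 0, 2, 1, 0, 0, 0, 0, 0, 1, 0, 2, 1, 0, 0, 0, 0, 0, 0, 0, 0, 0, 0, 0, 0, 0, 0, 0, 0, 0]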